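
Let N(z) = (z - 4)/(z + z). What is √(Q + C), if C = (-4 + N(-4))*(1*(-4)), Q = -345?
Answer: 3*I*√37 ≈ 18.248*I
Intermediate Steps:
N(z) = (-4 + z)/(2*z) (N(z) = (-4 + z)/((2*z)) = (-4 + z)*(1/(2*z)) = (-4 + z)/(2*z))
C = 12 (C = (-4 + (½)*(-4 - 4)/(-4))*(1*(-4)) = (-4 + (½)*(-¼)*(-8))*(-4) = (-4 + 1)*(-4) = -3*(-4) = 12)
√(Q + C) = √(-345 + 12) = √(-333) = 3*I*√37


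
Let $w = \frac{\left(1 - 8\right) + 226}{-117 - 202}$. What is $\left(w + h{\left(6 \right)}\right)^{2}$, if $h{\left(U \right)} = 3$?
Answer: $\frac{544644}{101761} \approx 5.3522$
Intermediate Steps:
$w = - \frac{219}{319}$ ($w = \frac{\left(1 - 8\right) + 226}{-319} = \left(-7 + 226\right) \left(- \frac{1}{319}\right) = 219 \left(- \frac{1}{319}\right) = - \frac{219}{319} \approx -0.68652$)
$\left(w + h{\left(6 \right)}\right)^{2} = \left(- \frac{219}{319} + 3\right)^{2} = \left(\frac{738}{319}\right)^{2} = \frac{544644}{101761}$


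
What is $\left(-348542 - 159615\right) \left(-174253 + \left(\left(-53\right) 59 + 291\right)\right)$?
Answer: $89989014973$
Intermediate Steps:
$\left(-348542 - 159615\right) \left(-174253 + \left(\left(-53\right) 59 + 291\right)\right) = - 508157 \left(-174253 + \left(-3127 + 291\right)\right) = - 508157 \left(-174253 - 2836\right) = \left(-508157\right) \left(-177089\right) = 89989014973$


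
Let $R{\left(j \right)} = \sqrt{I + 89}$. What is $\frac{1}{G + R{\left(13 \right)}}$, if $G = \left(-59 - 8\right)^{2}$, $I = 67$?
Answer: $\frac{4489}{20150965} - \frac{2 \sqrt{39}}{20150965} \approx 0.00022215$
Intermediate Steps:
$G = 4489$ ($G = \left(-67\right)^{2} = 4489$)
$R{\left(j \right)} = 2 \sqrt{39}$ ($R{\left(j \right)} = \sqrt{67 + 89} = \sqrt{156} = 2 \sqrt{39}$)
$\frac{1}{G + R{\left(13 \right)}} = \frac{1}{4489 + 2 \sqrt{39}}$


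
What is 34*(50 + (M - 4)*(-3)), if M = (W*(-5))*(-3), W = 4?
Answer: -4012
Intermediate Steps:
M = 60 (M = (4*(-5))*(-3) = -20*(-3) = 60)
34*(50 + (M - 4)*(-3)) = 34*(50 + (60 - 4)*(-3)) = 34*(50 + 56*(-3)) = 34*(50 - 168) = 34*(-118) = -4012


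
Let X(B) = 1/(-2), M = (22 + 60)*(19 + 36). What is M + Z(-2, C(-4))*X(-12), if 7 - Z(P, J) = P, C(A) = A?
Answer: 9011/2 ≈ 4505.5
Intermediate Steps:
Z(P, J) = 7 - P
M = 4510 (M = 82*55 = 4510)
X(B) = -½
M + Z(-2, C(-4))*X(-12) = 4510 + (7 - 1*(-2))*(-½) = 4510 + (7 + 2)*(-½) = 4510 + 9*(-½) = 4510 - 9/2 = 9011/2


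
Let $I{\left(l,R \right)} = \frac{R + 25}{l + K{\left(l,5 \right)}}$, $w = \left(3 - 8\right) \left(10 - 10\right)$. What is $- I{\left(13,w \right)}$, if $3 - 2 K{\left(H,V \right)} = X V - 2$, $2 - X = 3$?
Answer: $- \frac{25}{18} \approx -1.3889$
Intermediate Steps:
$X = -1$ ($X = 2 - 3 = -1$)
$K{\left(H,V \right)} = \frac{5}{2} + \frac{V}{2}$ ($K{\left(H,V \right)} = \frac{3}{2} - \frac{- V - 2}{2} = \frac{3}{2} - \frac{-2 - V}{2} = \frac{3}{2} + \left(1 + \frac{V}{2}\right) = \frac{5}{2} + \frac{V}{2}$)
$w = 0$ ($w = \left(-5\right) 0 = 0$)
$I{\left(l,R \right)} = \frac{25 + R}{5 + l}$ ($I{\left(l,R \right)} = \frac{R + 25}{l + \left(\frac{5}{2} + \frac{1}{2} \cdot 5\right)} = \frac{25 + R}{l + \left(\frac{5}{2} + \frac{5}{2}\right)} = \frac{25 + R}{l + 5} = \frac{25 + R}{5 + l}$)
$- I{\left(13,w \right)} = - \frac{25 + 0}{5 + 13} = - \frac{25}{18}$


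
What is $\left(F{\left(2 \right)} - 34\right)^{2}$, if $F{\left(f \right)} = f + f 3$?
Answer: $676$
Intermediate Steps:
$F{\left(f \right)} = 4 f$ ($F{\left(f \right)} = f + 3 f = 4 f$)
$\left(F{\left(2 \right)} - 34\right)^{2} = \left(4 \cdot 2 - 34\right)^{2} = \left(8 - 34\right)^{2} = \left(-26\right)^{2} = 676$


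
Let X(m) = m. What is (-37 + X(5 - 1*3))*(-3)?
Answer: 105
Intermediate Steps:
(-37 + X(5 - 1*3))*(-3) = (-37 + (5 - 1*3))*(-3) = (-37 + (5 - 3))*(-3) = (-37 + 2)*(-3) = -35*(-3) = 105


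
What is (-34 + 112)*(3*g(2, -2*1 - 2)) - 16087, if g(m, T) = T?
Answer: -17023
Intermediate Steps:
(-34 + 112)*(3*g(2, -2*1 - 2)) - 16087 = (-34 + 112)*(3*(-2*1 - 2)) - 16087 = 78*(3*(-2 - 2)) - 16087 = 78*(3*(-4)) - 16087 = 78*(-12) - 16087 = -936 - 16087 = -17023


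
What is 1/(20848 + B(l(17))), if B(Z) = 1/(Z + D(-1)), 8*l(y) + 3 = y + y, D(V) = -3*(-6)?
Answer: 175/3648408 ≈ 4.7966e-5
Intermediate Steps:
D(V) = 18
l(y) = -3/8 + y/4 (l(y) = -3/8 + (y + y)/8 = -3/8 + (2*y)/8 = -3/8 + y/4)
B(Z) = 1/(18 + Z) (B(Z) = 1/(Z + 18) = 1/(18 + Z))
1/(20848 + B(l(17))) = 1/(20848 + 1/(18 + (-3/8 + (¼)*17))) = 1/(20848 + 1/(18 + (-3/8 + 17/4))) = 1/(20848 + 1/(18 + 31/8)) = 1/(20848 + 1/(175/8)) = 1/(20848 + 8/175) = 1/(3648408/175) = 175/3648408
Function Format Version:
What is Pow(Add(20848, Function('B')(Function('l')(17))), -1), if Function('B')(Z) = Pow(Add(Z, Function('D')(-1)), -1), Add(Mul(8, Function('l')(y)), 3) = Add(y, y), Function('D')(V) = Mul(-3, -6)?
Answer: Rational(175, 3648408) ≈ 4.7966e-5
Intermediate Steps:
Function('D')(V) = 18
Function('l')(y) = Add(Rational(-3, 8), Mul(Rational(1, 4), y)) (Function('l')(y) = Add(Rational(-3, 8), Mul(Rational(1, 8), Add(y, y))) = Add(Rational(-3, 8), Mul(Rational(1, 8), Mul(2, y))) = Add(Rational(-3, 8), Mul(Rational(1, 4), y)))
Function('B')(Z) = Pow(Add(18, Z), -1) (Function('B')(Z) = Pow(Add(Z, 18), -1) = Pow(Add(18, Z), -1))
Pow(Add(20848, Function('B')(Function('l')(17))), -1) = Pow(Add(20848, Pow(Add(18, Add(Rational(-3, 8), Mul(Rational(1, 4), 17))), -1)), -1) = Pow(Add(20848, Pow(Add(18, Add(Rational(-3, 8), Rational(17, 4))), -1)), -1) = Pow(Add(20848, Pow(Add(18, Rational(31, 8)), -1)), -1) = Pow(Add(20848, Pow(Rational(175, 8), -1)), -1) = Pow(Add(20848, Rational(8, 175)), -1) = Pow(Rational(3648408, 175), -1) = Rational(175, 3648408)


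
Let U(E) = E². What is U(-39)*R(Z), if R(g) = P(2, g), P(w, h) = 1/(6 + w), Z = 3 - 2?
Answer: 1521/8 ≈ 190.13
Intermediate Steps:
Z = 1
R(g) = ⅛ (R(g) = 1/(6 + 2) = 1/8 = ⅛)
U(-39)*R(Z) = (-39)²*(⅛) = 1521*(⅛) = 1521/8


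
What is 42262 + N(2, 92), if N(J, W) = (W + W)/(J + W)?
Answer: 1986406/47 ≈ 42264.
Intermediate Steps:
N(J, W) = 2*W/(J + W) (N(J, W) = (2*W)/(J + W) = 2*W/(J + W))
42262 + N(2, 92) = 42262 + 2*92/(2 + 92) = 42262 + 2*92/94 = 42262 + 2*92*(1/94) = 42262 + 92/47 = 1986406/47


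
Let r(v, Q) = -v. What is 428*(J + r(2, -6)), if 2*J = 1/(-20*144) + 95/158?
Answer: -82749413/113760 ≈ -727.40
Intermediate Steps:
J = 136721/455040 (J = (1/(-20*144) + 95/158)/2 = (-1/20*1/144 + 95*(1/158))/2 = (-1/2880 + 95/158)/2 = (1/2)*(136721/227520) = 136721/455040 ≈ 0.30046)
428*(J + r(2, -6)) = 428*(136721/455040 - 1*2) = 428*(136721/455040 - 2) = 428*(-773359/455040) = -82749413/113760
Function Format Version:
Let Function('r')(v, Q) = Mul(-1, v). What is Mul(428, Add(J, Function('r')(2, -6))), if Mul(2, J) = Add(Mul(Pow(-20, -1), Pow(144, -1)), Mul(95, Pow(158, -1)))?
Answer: Rational(-82749413, 113760) ≈ -727.40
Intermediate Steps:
J = Rational(136721, 455040) (J = Mul(Rational(1, 2), Add(Mul(Pow(-20, -1), Pow(144, -1)), Mul(95, Pow(158, -1)))) = Mul(Rational(1, 2), Add(Mul(Rational(-1, 20), Rational(1, 144)), Mul(95, Rational(1, 158)))) = Mul(Rational(1, 2), Add(Rational(-1, 2880), Rational(95, 158))) = Mul(Rational(1, 2), Rational(136721, 227520)) = Rational(136721, 455040) ≈ 0.30046)
Mul(428, Add(J, Function('r')(2, -6))) = Mul(428, Add(Rational(136721, 455040), Mul(-1, 2))) = Mul(428, Add(Rational(136721, 455040), -2)) = Mul(428, Rational(-773359, 455040)) = Rational(-82749413, 113760)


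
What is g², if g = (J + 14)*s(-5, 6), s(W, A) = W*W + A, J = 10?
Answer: 553536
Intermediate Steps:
s(W, A) = A + W² (s(W, A) = W² + A = A + W²)
g = 744 (g = (10 + 14)*(6 + (-5)²) = 24*(6 + 25) = 24*31 = 744)
g² = 744² = 553536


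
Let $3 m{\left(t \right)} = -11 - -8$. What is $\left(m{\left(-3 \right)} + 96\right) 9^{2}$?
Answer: $7695$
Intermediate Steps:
$m{\left(t \right)} = -1$ ($m{\left(t \right)} = \frac{-11 - -8}{3} = \frac{-11 + 8}{3} = \frac{1}{3} \left(-3\right) = -1$)
$\left(m{\left(-3 \right)} + 96\right) 9^{2} = \left(-1 + 96\right) 9^{2} = 95 \cdot 81 = 7695$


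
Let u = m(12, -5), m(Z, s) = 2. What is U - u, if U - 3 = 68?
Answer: 69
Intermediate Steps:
U = 71 (U = 3 + 68 = 71)
u = 2
U - u = 71 - 1*2 = 71 - 2 = 69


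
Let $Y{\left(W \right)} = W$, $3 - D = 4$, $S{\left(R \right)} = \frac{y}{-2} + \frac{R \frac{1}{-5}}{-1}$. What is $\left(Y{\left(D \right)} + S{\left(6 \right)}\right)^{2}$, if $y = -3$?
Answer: $\frac{289}{100} \approx 2.89$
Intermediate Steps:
$S{\left(R \right)} = \frac{3}{2} + \frac{R}{5}$ ($S{\left(R \right)} = - \frac{3}{-2} + \frac{R \frac{1}{-5}}{-1} = \left(-3\right) \left(- \frac{1}{2}\right) + R \left(- \frac{1}{5}\right) \left(-1\right) = \frac{3}{2} + - \frac{R}{5} \left(-1\right) = \frac{3}{2} + \frac{R}{5}$)
$D = -1$ ($D = 3 - 4 = -1$)
$\left(Y{\left(D \right)} + S{\left(6 \right)}\right)^{2} = \left(-1 + \left(\frac{3}{2} + \frac{1}{5} \cdot 6\right)\right)^{2} = \left(-1 + \left(\frac{3}{2} + \frac{6}{5}\right)\right)^{2} = \left(-1 + \frac{27}{10}\right)^{2} = \left(\frac{17}{10}\right)^{2} = \frac{289}{100}$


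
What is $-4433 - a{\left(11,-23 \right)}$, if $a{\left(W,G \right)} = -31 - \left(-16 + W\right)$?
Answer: $-4407$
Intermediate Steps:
$a{\left(W,G \right)} = -15 - W$
$-4433 - a{\left(11,-23 \right)} = -4433 - \left(-15 - 11\right) = -4433 - -26 = -4433 + 26 = -4407$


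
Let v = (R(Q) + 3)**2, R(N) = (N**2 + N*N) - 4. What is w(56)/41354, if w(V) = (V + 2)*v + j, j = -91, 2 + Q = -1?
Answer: 16671/41354 ≈ 0.40313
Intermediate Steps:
Q = -3 (Q = -2 - 1 = -3)
R(N) = -4 + 2*N**2 (R(N) = (N**2 + N**2) - 4 = 2*N**2 - 4 = -4 + 2*N**2)
v = 289 (v = ((-4 + 2*(-3)**2) + 3)**2 = ((-4 + 2*9) + 3)**2 = ((-4 + 18) + 3)**2 = (14 + 3)**2 = 17**2 = 289)
w(V) = 487 + 289*V (w(V) = (V + 2)*289 - 91 = (2 + V)*289 - 91 = (578 + 289*V) - 91 = 487 + 289*V)
w(56)/41354 = (487 + 289*56)/41354 = (487 + 16184)*(1/41354) = 16671*(1/41354) = 16671/41354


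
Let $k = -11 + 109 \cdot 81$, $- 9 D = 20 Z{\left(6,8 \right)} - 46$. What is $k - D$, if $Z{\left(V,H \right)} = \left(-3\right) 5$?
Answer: $\frac{79016}{9} \approx 8779.6$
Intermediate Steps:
$Z{\left(V,H \right)} = -15$
$D = \frac{346}{9}$ ($D = - \frac{20 \left(-15\right) - 46}{9} = - \frac{-300 - 46}{9} = \left(- \frac{1}{9}\right) \left(-346\right) = \frac{346}{9} \approx 38.444$)
$k = 8818$ ($k = -11 + 8829 = 8818$)
$k - D = 8818 - \frac{346}{9} = \frac{79016}{9}$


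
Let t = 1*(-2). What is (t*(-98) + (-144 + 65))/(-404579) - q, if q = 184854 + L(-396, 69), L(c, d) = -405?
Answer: -74624192088/404579 ≈ -1.8445e+5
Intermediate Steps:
t = -2
q = 184449 (q = 184854 - 405 = 184449)
(t*(-98) + (-144 + 65))/(-404579) - q = (-2*(-98) + (-144 + 65))/(-404579) - 1*184449 = (196 - 79)*(-1/404579) - 184449 = 117*(-1/404579) - 184449 = -117/404579 - 184449 = -74624192088/404579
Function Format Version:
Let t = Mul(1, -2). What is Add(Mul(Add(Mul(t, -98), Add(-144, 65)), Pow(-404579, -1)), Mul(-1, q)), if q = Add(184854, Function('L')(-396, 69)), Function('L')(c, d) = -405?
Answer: Rational(-74624192088, 404579) ≈ -1.8445e+5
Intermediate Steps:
t = -2
q = 184449 (q = Add(184854, -405) = 184449)
Add(Mul(Add(Mul(t, -98), Add(-144, 65)), Pow(-404579, -1)), Mul(-1, q)) = Add(Mul(Add(Mul(-2, -98), Add(-144, 65)), Pow(-404579, -1)), Mul(-1, 184449)) = Add(Mul(Add(196, -79), Rational(-1, 404579)), -184449) = Add(Mul(117, Rational(-1, 404579)), -184449) = Add(Rational(-117, 404579), -184449) = Rational(-74624192088, 404579)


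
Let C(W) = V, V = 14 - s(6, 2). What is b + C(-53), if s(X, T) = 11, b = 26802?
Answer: 26805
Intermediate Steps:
V = 3 (V = 14 - 1*11 = 14 - 11 = 3)
C(W) = 3
b + C(-53) = 26802 + 3 = 26805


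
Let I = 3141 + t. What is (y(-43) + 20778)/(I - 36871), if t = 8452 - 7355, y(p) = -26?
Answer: -20752/32633 ≈ -0.63592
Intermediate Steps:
t = 1097
I = 4238 (I = 3141 + 1097 = 4238)
(y(-43) + 20778)/(I - 36871) = (-26 + 20778)/(4238 - 36871) = 20752/(-32633) = 20752*(-1/32633) = -20752/32633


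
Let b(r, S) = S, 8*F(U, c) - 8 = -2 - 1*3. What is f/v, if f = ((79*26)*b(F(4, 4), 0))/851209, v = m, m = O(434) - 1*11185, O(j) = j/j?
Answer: 0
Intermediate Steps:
F(U, c) = 3/8 (F(U, c) = 1 + (-2 - 1*3)/8 = 1 + (-2 - 3)/8 = 1 + (⅛)*(-5) = 1 - 5/8 = 3/8)
O(j) = 1
m = -11184 (m = 1 - 1*11185 = 1 - 11185 = -11184)
v = -11184
f = 0 (f = ((79*26)*0)/851209 = (2054*0)*(1/851209) = 0*(1/851209) = 0)
f/v = 0/(-11184) = 0*(-1/11184) = 0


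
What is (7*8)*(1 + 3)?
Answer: 224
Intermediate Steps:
(7*8)*(1 + 3) = 56*4 = 224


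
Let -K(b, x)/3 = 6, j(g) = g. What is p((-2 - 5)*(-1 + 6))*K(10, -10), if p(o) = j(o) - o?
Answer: 0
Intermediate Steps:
K(b, x) = -18 (K(b, x) = -3*6 = -18)
p(o) = 0 (p(o) = o - o = 0)
p((-2 - 5)*(-1 + 6))*K(10, -10) = 0*(-18) = 0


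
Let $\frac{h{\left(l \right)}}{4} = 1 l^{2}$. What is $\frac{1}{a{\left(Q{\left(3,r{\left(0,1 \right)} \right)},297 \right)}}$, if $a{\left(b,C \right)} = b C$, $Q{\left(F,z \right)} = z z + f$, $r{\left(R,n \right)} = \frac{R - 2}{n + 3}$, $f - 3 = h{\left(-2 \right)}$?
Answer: $\frac{4}{22869} \approx 0.00017491$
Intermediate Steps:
$h{\left(l \right)} = 4 l^{2}$ ($h{\left(l \right)} = 4 \cdot 1 l^{2} = 4 l^{2}$)
$f = 19$ ($f = 3 + 4 \left(-2\right)^{2} = 3 + 4 \cdot 4 = 3 + 16 = 19$)
$r{\left(R,n \right)} = \frac{-2 + R}{3 + n}$
$Q{\left(F,z \right)} = 19 + z^{2}$ ($Q{\left(F,z \right)} = z z + 19 = z^{2} + 19 = 19 + z^{2}$)
$a{\left(b,C \right)} = C b$
$\frac{1}{a{\left(Q{\left(3,r{\left(0,1 \right)} \right)},297 \right)}} = \frac{1}{297 \left(19 + \left(\frac{-2 + 0}{3 + 1}\right)^{2}\right)} = \frac{1}{297 \left(19 + \left(\frac{1}{4} \left(-2\right)\right)^{2}\right)} = \frac{1}{297 \left(19 + \left(- \frac{1}{2}\right)^{2}\right)} = \frac{1}{297 \left(19 + \frac{1}{4}\right)} = \frac{1}{297 \cdot \frac{77}{4}} = \frac{1}{\frac{22869}{4}} = \frac{4}{22869}$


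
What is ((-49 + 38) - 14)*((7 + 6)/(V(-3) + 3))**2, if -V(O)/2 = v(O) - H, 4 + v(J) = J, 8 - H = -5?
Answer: -4225/1849 ≈ -2.2850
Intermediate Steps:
H = 13 (H = 8 - 1*(-5) = 8 + 5 = 13)
v(J) = -4 + J
V(O) = 34 - 2*O (V(O) = -2*((-4 + O) - 1*13) = -2*((-4 + O) - 13) = -2*(-17 + O) = 34 - 2*O)
((-49 + 38) - 14)*((7 + 6)/(V(-3) + 3))**2 = ((-49 + 38) - 14)*((7 + 6)/((34 - 2*(-3)) + 3))**2 = (-11 - 14)*(13/((34 + 6) + 3))**2 = -25*169/(40 + 3)**2 = -25*(13/43)**2 = -25*169/1849 = -4225/1849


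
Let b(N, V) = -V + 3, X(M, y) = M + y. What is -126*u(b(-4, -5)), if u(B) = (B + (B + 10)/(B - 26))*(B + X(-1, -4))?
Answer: -2646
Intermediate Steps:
b(N, V) = 3 - V
u(B) = (-5 + B)*(B + (10 + B)/(-26 + B)) (u(B) = (B + (B + 10)/(B - 26))*(B + (-1 - 4)) = (B + (10 + B)/(-26 + B))*(B - 5) = (B + (10 + B)/(-26 + B))*(-5 + B) = (-5 + B)*(B + (10 + B)/(-26 + B)))
-126*u(b(-4, -5)) = -126*(-50 + (3 - 1*(-5))³ - 30*(3 - 1*(-5))² + 135*(3 - 1*(-5)))/(-26 + (3 - 1*(-5))) = -126*(-50 + (3 + 5)³ - 30*(3 + 5)² + 135*(3 + 5))/(-26 + (3 + 5)) = -126*(-50 + 8³ - 30*8² + 135*8)/(-26 + 8) = -126*(-50 + 512 - 30*64 + 1080)/(-18) = -(-7)*(-50 + 512 - 1920 + 1080) = -(-7)*(-378) = -126*21 = -2646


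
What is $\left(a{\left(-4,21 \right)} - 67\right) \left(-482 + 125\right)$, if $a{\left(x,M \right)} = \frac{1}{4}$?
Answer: $\frac{95319}{4} \approx 23830.0$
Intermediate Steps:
$a{\left(x,M \right)} = \frac{1}{4}$
$\left(a{\left(-4,21 \right)} - 67\right) \left(-482 + 125\right) = \left(\frac{1}{4} - 67\right) \left(-482 + 125\right) = \left(- \frac{267}{4}\right) \left(-357\right) = \frac{95319}{4}$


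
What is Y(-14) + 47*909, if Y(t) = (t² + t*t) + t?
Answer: 43101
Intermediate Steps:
Y(t) = t + 2*t² (Y(t) = (t² + t²) + t = 2*t² + t = t + 2*t²)
Y(-14) + 47*909 = -14*(1 + 2*(-14)) + 47*909 = -14*(1 - 28) + 42723 = -14*(-27) + 42723 = 378 + 42723 = 43101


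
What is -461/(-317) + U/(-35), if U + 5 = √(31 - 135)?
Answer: 3544/2219 - 2*I*√26/35 ≈ 1.5971 - 0.29137*I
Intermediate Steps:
U = -5 + 2*I*√26 (U = -5 + √(31 - 135) = -5 + √(-104) = -5 + 2*I*√26 ≈ -5.0 + 10.198*I)
-461/(-317) + U/(-35) = -461/(-317) + (-5 + 2*I*√26)/(-35) = -461*(-1/317) + (-5 + 2*I*√26)*(-1/35) = 461/317 + (⅐ - 2*I*√26/35) = 3544/2219 - 2*I*√26/35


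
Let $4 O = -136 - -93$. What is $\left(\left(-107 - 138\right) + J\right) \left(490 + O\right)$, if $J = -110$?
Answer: $- \frac{680535}{4} \approx -1.7013 \cdot 10^{5}$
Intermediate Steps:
$O = - \frac{43}{4}$ ($O = \frac{-136 - -93}{4} = \frac{-136 + 93}{4} = \frac{1}{4} \left(-43\right) = - \frac{43}{4} \approx -10.75$)
$\left(\left(-107 - 138\right) + J\right) \left(490 + O\right) = \left(\left(-107 - 138\right) - 110\right) \left(490 - \frac{43}{4}\right) = \left(-245 - 110\right) \frac{1917}{4} = \left(-355\right) \frac{1917}{4} = - \frac{680535}{4}$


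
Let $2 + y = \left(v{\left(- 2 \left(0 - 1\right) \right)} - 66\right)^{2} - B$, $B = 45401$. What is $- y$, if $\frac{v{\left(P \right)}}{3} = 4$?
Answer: $42487$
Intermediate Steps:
$v{\left(P \right)} = 12$ ($v{\left(P \right)} = 3 \cdot 4 = 12$)
$y = -42487$ ($y = -2 + \left(\left(12 - 66\right)^{2} - 45401\right) = -2 - \left(45401 - \left(12 - 66\right)^{2}\right) = -2 - \left(45401 - \left(-54\right)^{2}\right) = -2 + \left(2916 - 45401\right) = -2 - 42485 = -42487$)
$- y = \left(-1\right) \left(-42487\right) = 42487$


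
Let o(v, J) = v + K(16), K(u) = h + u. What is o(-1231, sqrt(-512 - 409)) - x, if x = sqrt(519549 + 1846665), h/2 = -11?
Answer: -1237 - sqrt(2366214) ≈ -2775.3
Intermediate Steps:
h = -22 (h = 2*(-11) = -22)
K(u) = -22 + u
x = sqrt(2366214) ≈ 1538.3
o(v, J) = -6 + v (o(v, J) = v + (-22 + 16) = v - 6 = -6 + v)
o(-1231, sqrt(-512 - 409)) - x = (-6 - 1231) - sqrt(2366214) = -1237 - sqrt(2366214)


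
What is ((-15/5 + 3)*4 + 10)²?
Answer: 100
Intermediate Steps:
((-15/5 + 3)*4 + 10)² = ((-5*⅗ + 3)*4 + 10)² = ((-3 + 3)*4 + 10)² = (0*4 + 10)² = (0 + 10)² = 10² = 100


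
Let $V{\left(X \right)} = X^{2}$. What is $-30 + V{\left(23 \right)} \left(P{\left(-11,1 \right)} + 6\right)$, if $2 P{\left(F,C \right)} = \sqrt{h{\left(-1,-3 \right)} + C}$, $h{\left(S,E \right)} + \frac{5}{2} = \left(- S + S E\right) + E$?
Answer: $3144 + \frac{529 i \sqrt{2}}{4} \approx 3144.0 + 187.03 i$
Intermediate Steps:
$h{\left(S,E \right)} = - \frac{5}{2} + E - S + E S$ ($h{\left(S,E \right)} = - \frac{5}{2} + \left(\left(- S + S E\right) + E\right) = - \frac{5}{2} + \left(\left(- S + E S\right) + E\right) = - \frac{5}{2} + \left(E - S + E S\right) = - \frac{5}{2} + E - S + E S$)
$P{\left(F,C \right)} = \frac{\sqrt{- \frac{3}{2} + C}}{2}$ ($P{\left(F,C \right)} = \frac{\sqrt{\left(- \frac{5}{2} - 3 - -1 - -3\right) + C}}{2} = \frac{\sqrt{\left(- \frac{5}{2} - 3 + 1 + 3\right) + C}}{2} = \frac{\sqrt{- \frac{3}{2} + C}}{2}$)
$-30 + V{\left(23 \right)} \left(P{\left(-11,1 \right)} + 6\right) = -30 + 23^{2} \left(\frac{\sqrt{-6 + 4 \cdot 1}}{4} + 6\right) = -30 + 529 \left(\frac{\sqrt{-6 + 4}}{4} + 6\right) = -30 + 529 \left(\frac{\sqrt{-2}}{4} + 6\right) = -30 + 529 \left(\frac{i \sqrt{2}}{4} + 6\right) = -30 + 529 \left(6 + \frac{i \sqrt{2}}{4}\right) = -30 + \left(3174 + \frac{529 i \sqrt{2}}{4}\right) = 3144 + \frac{529 i \sqrt{2}}{4}$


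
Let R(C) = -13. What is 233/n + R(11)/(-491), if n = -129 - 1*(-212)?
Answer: 115482/40753 ≈ 2.8337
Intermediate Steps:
n = 83 (n = -129 + 212 = 83)
233/n + R(11)/(-491) = 233/83 - 13/(-491) = 233*(1/83) - 13*(-1/491) = 233/83 + 13/491 = 115482/40753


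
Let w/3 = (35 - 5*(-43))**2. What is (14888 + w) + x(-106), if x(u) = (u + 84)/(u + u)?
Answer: 21453139/106 ≈ 2.0239e+5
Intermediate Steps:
x(u) = (84 + u)/(2*u) (x(u) = (84 + u)/((2*u)) = (84 + u)*(1/(2*u)) = (84 + u)/(2*u))
w = 187500 (w = 3*(35 - 5*(-43))**2 = 3*(35 + 215)**2 = 3*250**2 = 3*62500 = 187500)
(14888 + w) + x(-106) = (14888 + 187500) + (1/2)*(84 - 106)/(-106) = 202388 + (1/2)*(-1/106)*(-22) = 202388 + 11/106 = 21453139/106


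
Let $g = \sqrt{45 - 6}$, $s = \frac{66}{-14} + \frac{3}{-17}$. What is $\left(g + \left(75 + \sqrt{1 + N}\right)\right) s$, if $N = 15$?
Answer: $- \frac{45978}{119} - \frac{582 \sqrt{39}}{119} \approx -416.91$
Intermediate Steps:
$s = - \frac{582}{119}$ ($s = 66 \left(- \frac{1}{14}\right) + 3 \left(- \frac{1}{17}\right) = - \frac{33}{7} - \frac{3}{17} = - \frac{582}{119} \approx -4.8908$)
$g = \sqrt{39} \approx 6.245$
$\left(g + \left(75 + \sqrt{1 + N}\right)\right) s = \left(\sqrt{39} + \left(75 + \sqrt{1 + 15}\right)\right) \left(- \frac{582}{119}\right) = \left(\sqrt{39} + \left(75 + \sqrt{16}\right)\right) \left(- \frac{582}{119}\right) = \left(\sqrt{39} + \left(75 + 4\right)\right) \left(- \frac{582}{119}\right) = \left(\sqrt{39} + 79\right) \left(- \frac{582}{119}\right) = \left(79 + \sqrt{39}\right) \left(- \frac{582}{119}\right) = - \frac{45978}{119} - \frac{582 \sqrt{39}}{119}$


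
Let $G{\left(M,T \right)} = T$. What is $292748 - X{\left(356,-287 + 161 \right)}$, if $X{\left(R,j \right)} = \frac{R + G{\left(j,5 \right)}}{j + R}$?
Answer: $\frac{67331679}{230} \approx 2.9275 \cdot 10^{5}$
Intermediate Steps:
$X{\left(R,j \right)} = \frac{5 + R}{R + j}$ ($X{\left(R,j \right)} = \frac{R + 5}{j + R} = \frac{5 + R}{R + j}$)
$292748 - X{\left(356,-287 + 161 \right)} = 292748 - \frac{5 + 356}{356 + \left(-287 + 161\right)} = 292748 - \frac{1}{356 - 126} \cdot 361 = 292748 - \frac{1}{230} \cdot 361 = 292748 - \frac{361}{230} = \frac{67331679}{230}$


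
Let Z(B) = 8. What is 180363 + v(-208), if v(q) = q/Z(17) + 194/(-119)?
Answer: 21459909/119 ≈ 1.8034e+5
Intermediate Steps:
v(q) = -194/119 + q/8 (v(q) = q/8 + 194/(-119) = q*(⅛) + 194*(-1/119) = q/8 - 194/119 = -194/119 + q/8)
180363 + v(-208) = 180363 + (-194/119 + (⅛)*(-208)) = 180363 + (-194/119 - 26) = 180363 - 3288/119 = 21459909/119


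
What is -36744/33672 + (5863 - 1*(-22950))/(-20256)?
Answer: -71436575/28419168 ≈ -2.5137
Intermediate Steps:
-36744/33672 + (5863 - 1*(-22950))/(-20256) = -36744*1/33672 + (5863 + 22950)*(-1/20256) = -1531/1403 + 28813*(-1/20256) = -1531/1403 - 28813/20256 = -71436575/28419168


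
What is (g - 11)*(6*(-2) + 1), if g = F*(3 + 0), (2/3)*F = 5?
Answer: -253/2 ≈ -126.50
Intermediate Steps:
F = 15/2 (F = (3/2)*5 = 15/2 ≈ 7.5000)
g = 45/2 (g = 15*(3 + 0)/2 = (15/2)*3 = 45/2 ≈ 22.500)
(g - 11)*(6*(-2) + 1) = (45/2 - 11)*(6*(-2) + 1) = 23*(-12 + 1)/2 = (23/2)*(-11) = -253/2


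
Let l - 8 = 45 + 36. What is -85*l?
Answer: -7565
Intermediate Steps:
l = 89 (l = 8 + (45 + 36) = 8 + 81 = 89)
-85*l = -85*89 = -7565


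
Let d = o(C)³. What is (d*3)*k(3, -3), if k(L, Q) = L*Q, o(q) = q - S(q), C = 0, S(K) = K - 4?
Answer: -1728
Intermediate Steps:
S(K) = -4 + K
o(q) = 4 (o(q) = q - (-4 + q) = q + (4 - q) = 4)
d = 64 (d = 4³ = 64)
(d*3)*k(3, -3) = (64*3)*(3*(-3)) = 192*(-9) = -1728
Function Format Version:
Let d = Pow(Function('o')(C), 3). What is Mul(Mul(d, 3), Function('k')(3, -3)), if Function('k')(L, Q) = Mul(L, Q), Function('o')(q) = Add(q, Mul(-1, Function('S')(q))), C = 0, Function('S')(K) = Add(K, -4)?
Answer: -1728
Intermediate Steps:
Function('S')(K) = Add(-4, K)
Function('o')(q) = 4 (Function('o')(q) = Add(q, Mul(-1, Add(-4, q))) = Add(q, Add(4, Mul(-1, q))) = 4)
d = 64 (d = Pow(4, 3) = 64)
Mul(Mul(d, 3), Function('k')(3, -3)) = Mul(Mul(64, 3), Mul(3, -3)) = Mul(192, -9) = -1728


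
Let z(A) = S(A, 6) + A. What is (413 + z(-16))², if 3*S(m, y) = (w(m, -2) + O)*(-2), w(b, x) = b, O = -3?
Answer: 1510441/9 ≈ 1.6783e+5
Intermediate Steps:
S(m, y) = 2 - 2*m/3 (S(m, y) = ((m - 3)*(-2))/3 = ((-3 + m)*(-2))/3 = (6 - 2*m)/3 = 2 - 2*m/3)
z(A) = 2 + A/3 (z(A) = (2 - 2*A/3) + A = 2 + A/3)
(413 + z(-16))² = (413 + (2 + (⅓)*(-16)))² = (413 + (2 - 16/3))² = (413 - 10/3)² = (1229/3)² = 1510441/9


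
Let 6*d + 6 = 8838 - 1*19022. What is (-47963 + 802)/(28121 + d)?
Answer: -141483/79268 ≈ -1.7849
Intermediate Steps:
d = -5095/3 (d = -1 + (8838 - 1*19022)/6 = -1 + (8838 - 19022)/6 = -1 + (1/6)*(-10184) = -1 - 5092/3 = -5095/3 ≈ -1698.3)
(-47963 + 802)/(28121 + d) = (-47963 + 802)/(28121 - 5095/3) = -47161/79268/3 = -47161*3/79268 = -141483/79268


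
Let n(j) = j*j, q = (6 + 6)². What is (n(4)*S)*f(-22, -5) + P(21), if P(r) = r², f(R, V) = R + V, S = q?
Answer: -61767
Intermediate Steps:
q = 144 (q = 12² = 144)
S = 144
n(j) = j²
(n(4)*S)*f(-22, -5) + P(21) = (4²*144)*(-22 - 5) + 21² = (16*144)*(-27) + 441 = 2304*(-27) + 441 = -62208 + 441 = -61767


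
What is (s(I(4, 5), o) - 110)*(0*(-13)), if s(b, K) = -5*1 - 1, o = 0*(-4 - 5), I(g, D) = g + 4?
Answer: 0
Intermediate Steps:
I(g, D) = 4 + g
o = 0 (o = 0*(-9) = 0)
s(b, K) = -6 (s(b, K) = -5 - 1 = -6)
(s(I(4, 5), o) - 110)*(0*(-13)) = (-6 - 110)*(0*(-13)) = -116*0 = 0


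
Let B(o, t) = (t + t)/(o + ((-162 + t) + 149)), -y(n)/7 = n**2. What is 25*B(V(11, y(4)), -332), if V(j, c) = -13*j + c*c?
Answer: -2075/1507 ≈ -1.3769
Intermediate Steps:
y(n) = -7*n**2
V(j, c) = c**2 - 13*j (V(j, c) = -13*j + c**2 = c**2 - 13*j)
B(o, t) = 2*t/(-13 + o + t) (B(o, t) = (2*t)/(o + (-13 + t)) = (2*t)/(-13 + o + t) = 2*t/(-13 + o + t))
25*B(V(11, y(4)), -332) = 25*(2*(-332)/(-13 + ((-7*4**2)**2 - 13*11) - 332)) = 25*(2*(-332)/(-13 + ((-7*16)**2 - 143) - 332)) = 25*(2*(-332)/(-13 + ((-112)**2 - 143) - 332)) = 25*(2*(-332)/(-13 + (12544 - 143) - 332)) = 25*(2*(-332)/(-13 + 12401 - 332)) = 25*(2*(-332)/12056) = 25*(2*(-332)*(1/12056)) = 25*(-83/1507) = -2075/1507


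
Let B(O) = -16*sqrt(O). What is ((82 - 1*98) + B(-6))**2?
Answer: -1280 + 512*I*sqrt(6) ≈ -1280.0 + 1254.1*I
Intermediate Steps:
((82 - 1*98) + B(-6))**2 = ((82 - 1*98) - 16*I*sqrt(6))**2 = ((82 - 98) - 16*I*sqrt(6))**2 = (-16 - 16*I*sqrt(6))**2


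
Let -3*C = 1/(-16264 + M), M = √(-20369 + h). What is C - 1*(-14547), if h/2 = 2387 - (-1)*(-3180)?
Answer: 11544774925555/793618953 + I*√21955/793618953 ≈ 14547.0 + 1.867e-7*I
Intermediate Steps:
h = -1586 (h = 2*(2387 - (-1)*(-3180)) = 2*(2387 - 1*3180) = 2*(2387 - 3180) = 2*(-793) = -1586)
M = I*√21955 (M = √(-20369 - 1586) = √(-21955) = I*√21955 ≈ 148.17*I)
C = -1/(3*(-16264 + I*√21955)) ≈ 2.0493e-5 + 1.867e-7*I
C - 1*(-14547) = (16264/793618953 + I*√21955/793618953) - 1*(-14547) = (16264/793618953 + I*√21955/793618953) + 14547 = 11544774925555/793618953 + I*√21955/793618953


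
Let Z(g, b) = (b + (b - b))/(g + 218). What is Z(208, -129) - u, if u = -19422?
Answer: 2757881/142 ≈ 19422.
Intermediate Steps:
Z(g, b) = b/(218 + g) (Z(g, b) = (b + 0)/(218 + g) = b/(218 + g))
Z(208, -129) - u = -129/(218 + 208) - 1*(-19422) = -129/426 + 19422 = -129*1/426 + 19422 = -43/142 + 19422 = 2757881/142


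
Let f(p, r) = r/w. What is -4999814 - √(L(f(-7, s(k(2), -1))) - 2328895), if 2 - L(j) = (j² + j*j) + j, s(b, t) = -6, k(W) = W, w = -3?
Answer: -4999814 - 3*I*√258767 ≈ -4.9998e+6 - 1526.1*I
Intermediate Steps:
f(p, r) = -r/3 (f(p, r) = r/(-3) = r*(-⅓) = -r/3)
L(j) = 2 - j - 2*j² (L(j) = 2 - ((j² + j*j) + j) = 2 - ((j² + j²) + j) = 2 - (2*j² + j) = 2 - (j + 2*j²) = 2 + (-j - 2*j²) = 2 - j - 2*j²)
-4999814 - √(L(f(-7, s(k(2), -1))) - 2328895) = -4999814 - √((2 - (-1)*(-6)/3 - 2*(-⅓*(-6))²) - 2328895) = -4999814 - √((2 - 1*2 - 2*2²) - 2328895) = -4999814 - √((2 - 2 - 2*4) - 2328895) = -4999814 - √((2 - 2 - 8) - 2328895) = -4999814 - √(-8 - 2328895) = -4999814 - √(-2328903) = -4999814 - 3*I*√258767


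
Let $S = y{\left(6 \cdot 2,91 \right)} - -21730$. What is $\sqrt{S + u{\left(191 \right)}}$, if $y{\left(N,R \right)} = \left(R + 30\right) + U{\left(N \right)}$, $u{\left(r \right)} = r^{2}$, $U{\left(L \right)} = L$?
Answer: $2 \sqrt{14586} \approx 241.54$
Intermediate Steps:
$y{\left(N,R \right)} = 30 + N + R$ ($y{\left(N,R \right)} = \left(R + 30\right) + N = \left(30 + R\right) + N = 30 + N + R$)
$S = 21863$ ($S = \left(30 + 6 \cdot 2 + 91\right) - -21730 = \left(30 + 12 + 91\right) + 21730 = 133 + 21730 = 21863$)
$\sqrt{S + u{\left(191 \right)}} = \sqrt{21863 + 191^{2}} = \sqrt{21863 + 36481} = \sqrt{58344} = 2 \sqrt{14586}$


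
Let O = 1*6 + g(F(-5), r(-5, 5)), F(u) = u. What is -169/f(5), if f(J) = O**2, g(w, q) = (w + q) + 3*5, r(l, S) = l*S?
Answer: -169/81 ≈ -2.0864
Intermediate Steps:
r(l, S) = S*l
g(w, q) = 15 + q + w (g(w, q) = (q + w) + 15 = 15 + q + w)
O = -9 (O = 1*6 + (15 + 5*(-5) - 5) = 6 + (15 - 25 - 5) = 6 - 15 = -9)
f(J) = 81 (f(J) = (-9)**2 = 81)
-169/f(5) = -169/81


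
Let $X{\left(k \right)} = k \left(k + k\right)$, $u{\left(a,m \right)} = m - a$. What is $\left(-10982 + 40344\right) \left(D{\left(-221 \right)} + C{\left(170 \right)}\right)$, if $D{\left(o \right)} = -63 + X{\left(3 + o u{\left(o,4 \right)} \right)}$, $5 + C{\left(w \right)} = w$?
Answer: $145182014220540$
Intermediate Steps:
$C{\left(w \right)} = -5 + w$
$X{\left(k \right)} = 2 k^{2}$ ($X{\left(k \right)} = k 2 k = 2 k^{2}$)
$D{\left(o \right)} = -63 + 2 \left(3 + o \left(4 - o\right)\right)^{2}$
$\left(-10982 + 40344\right) \left(D{\left(-221 \right)} + C{\left(170 \right)}\right) = \left(-10982 + 40344\right) \left(\left(-63 + 2 \left(-3 - 221 \left(-4 - 221\right)\right)^{2}\right) + \left(-5 + 170\right)\right) = 29362 \left(\left(-63 + 2 \left(-3 - -49725\right)^{2}\right) + 165\right) = 29362 \left(\left(-63 + 2 \left(-3 + 49725\right)^{2}\right) + 165\right) = 29362 \left(\left(-63 + 2 \cdot 49722^{2}\right) + 165\right) = 29362 \left(\left(-63 + 2 \cdot 2472277284\right) + 165\right) = 29362 \left(\left(-63 + 4944554568\right) + 165\right) = 29362 \left(4944554505 + 165\right) = 29362 \cdot 4944554670 = 145182014220540$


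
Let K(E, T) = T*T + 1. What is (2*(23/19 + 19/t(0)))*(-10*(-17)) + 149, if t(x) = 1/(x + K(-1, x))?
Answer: 133391/19 ≈ 7020.6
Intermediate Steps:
K(E, T) = 1 + T² (K(E, T) = T² + 1 = 1 + T²)
t(x) = 1/(1 + x + x²) (t(x) = 1/(x + (1 + x²)) = 1/(1 + x + x²))
(2*(23/19 + 19/t(0)))*(-10*(-17)) + 149 = (2*(23/19 + 19/(1/(1 + 0 + 0²))))*(-10*(-17)) + 149 = (2*(23*(1/19) + 19/(1/(1 + 0 + 0))))*170 + 149 = (2*(23/19 + 19/(1/1)))*170 + 149 = (2*(23/19 + 19/1))*170 + 149 = (2*(23/19 + 19*1))*170 + 149 = (2*(23/19 + 19))*170 + 149 = (2*(384/19))*170 + 149 = (768/19)*170 + 149 = 130560/19 + 149 = 133391/19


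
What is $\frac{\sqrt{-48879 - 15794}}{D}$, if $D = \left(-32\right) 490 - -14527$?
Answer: $- \frac{i \sqrt{64673}}{1153} \approx - 0.22056 i$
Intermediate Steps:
$D = -1153$ ($D = -15680 + 14527 = -1153$)
$\frac{\sqrt{-48879 - 15794}}{D} = \frac{\sqrt{-48879 - 15794}}{-1153} = \sqrt{-64673} \left(- \frac{1}{1153}\right) = i \sqrt{64673} \left(- \frac{1}{1153}\right) = - \frac{i \sqrt{64673}}{1153}$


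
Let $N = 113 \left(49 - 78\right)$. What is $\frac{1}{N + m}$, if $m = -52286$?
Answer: $- \frac{1}{55563} \approx -1.7998 \cdot 10^{-5}$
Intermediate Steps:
$N = -3277$ ($N = 113 \left(-29\right) = -3277$)
$\frac{1}{N + m} = \frac{1}{-3277 - 52286} = \frac{1}{-55563} = - \frac{1}{55563}$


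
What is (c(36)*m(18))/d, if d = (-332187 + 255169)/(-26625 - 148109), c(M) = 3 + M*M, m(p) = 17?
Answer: 1929325461/38509 ≈ 50101.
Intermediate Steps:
c(M) = 3 + M²
d = 38509/87367 (d = -77018/(-174734) = -77018*(-1/174734) = 38509/87367 ≈ 0.44077)
(c(36)*m(18))/d = ((3 + 36²)*17)/(38509/87367) = ((3 + 1296)*17)*(87367/38509) = (1299*17)*(87367/38509) = 22083*(87367/38509) = 1929325461/38509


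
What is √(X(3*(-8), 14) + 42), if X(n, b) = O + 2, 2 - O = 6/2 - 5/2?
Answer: √182/2 ≈ 6.7454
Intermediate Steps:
O = 3/2 (O = 2 - (6/2 - 5/2) = 2 - (6*(½) - 5*½) = 2 - (3 - 5/2) = 2 - 1*½ = 2 - ½ = 3/2 ≈ 1.5000)
X(n, b) = 7/2 (X(n, b) = 3/2 + 2 = 7/2)
√(X(3*(-8), 14) + 42) = √(7/2 + 42) = √(91/2) = √182/2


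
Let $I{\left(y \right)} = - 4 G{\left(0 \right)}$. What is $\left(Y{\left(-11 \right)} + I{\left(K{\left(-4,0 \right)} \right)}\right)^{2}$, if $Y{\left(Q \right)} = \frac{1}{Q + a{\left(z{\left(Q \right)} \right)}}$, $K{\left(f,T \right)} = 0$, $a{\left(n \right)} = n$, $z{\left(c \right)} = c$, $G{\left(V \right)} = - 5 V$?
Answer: $\frac{1}{484} \approx 0.0020661$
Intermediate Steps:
$I{\left(y \right)} = 0$ ($I{\left(y \right)} = - 4 \left(\left(-5\right) 0\right) = \left(-4\right) 0 = 0$)
$Y{\left(Q \right)} = \frac{1}{2 Q}$ ($Y{\left(Q \right)} = \frac{1}{Q + Q} = \frac{1}{2 Q}$)
$\left(Y{\left(-11 \right)} + I{\left(K{\left(-4,0 \right)} \right)}\right)^{2} = \left(\frac{1}{2 \left(-11\right)} + 0\right)^{2} = \left(\frac{1}{2} \left(- \frac{1}{11}\right) + 0\right)^{2} = \left(- \frac{1}{22} + 0\right)^{2} = \left(- \frac{1}{22}\right)^{2} = \frac{1}{484}$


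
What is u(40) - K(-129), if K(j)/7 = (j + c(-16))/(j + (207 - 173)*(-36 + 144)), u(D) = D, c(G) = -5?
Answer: 142658/3543 ≈ 40.265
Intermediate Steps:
K(j) = 7*(-5 + j)/(3672 + j) (K(j) = 7*((j - 5)/(j + (207 - 173)*(-36 + 144))) = 7*((-5 + j)/(j + 34*108)) = 7*((-5 + j)/(j + 3672)) = 7*((-5 + j)/(3672 + j)) = 7*(-5 + j)/(3672 + j))
u(40) - K(-129) = 40 - 7*(-5 - 129)/(3672 - 129) = 40 - 7*(-134)/3543 = 40 - 1*(-938/3543) = 40 + 938/3543 = 142658/3543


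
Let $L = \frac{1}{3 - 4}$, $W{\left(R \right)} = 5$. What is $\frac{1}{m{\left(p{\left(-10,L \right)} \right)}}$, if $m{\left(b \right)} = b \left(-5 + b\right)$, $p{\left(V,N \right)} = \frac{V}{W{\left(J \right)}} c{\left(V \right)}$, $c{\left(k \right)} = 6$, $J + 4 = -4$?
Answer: $\frac{1}{204} \approx 0.004902$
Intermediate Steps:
$J = -8$ ($J = -4 - 4 = -8$)
$L = -1$ ($L = \frac{1}{-1} = -1$)
$p{\left(V,N \right)} = \frac{6 V}{5}$ ($p{\left(V,N \right)} = \frac{V}{5} \cdot 6 = \frac{6 V}{5}$)
$\frac{1}{m{\left(p{\left(-10,L \right)} \right)}} = \frac{1}{\frac{6}{5} \left(-10\right) \left(-5 + \frac{6}{5} \left(-10\right)\right)} = \frac{1}{\left(-12\right) \left(-5 - 12\right)} = \frac{1}{\left(-12\right) \left(-17\right)} = \frac{1}{204}$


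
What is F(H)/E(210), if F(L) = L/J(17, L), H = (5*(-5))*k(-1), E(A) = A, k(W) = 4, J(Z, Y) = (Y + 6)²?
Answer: -5/92778 ≈ -5.3892e-5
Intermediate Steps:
J(Z, Y) = (6 + Y)²
H = -100 (H = (5*(-5))*4 = -25*4 = -100)
F(L) = L/(6 + L)² (F(L) = L/((6 + L)²) = L/(6 + L)²)
F(H)/E(210) = -100/(6 - 100)²/210 = -100/(-94)²*(1/210) = -100*1/8836*(1/210) = -25/2209*1/210 = -5/92778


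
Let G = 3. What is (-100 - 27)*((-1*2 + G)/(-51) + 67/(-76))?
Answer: 443611/3876 ≈ 114.45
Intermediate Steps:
(-100 - 27)*((-1*2 + G)/(-51) + 67/(-76)) = (-100 - 27)*((-1*2 + 3)/(-51) + 67/(-76)) = -127*((-2 + 3)*(-1/51) + 67*(-1/76)) = -127*(1*(-1/51) - 67/76) = -127*(-1/51 - 67/76) = -127*(-3493/3876) = 443611/3876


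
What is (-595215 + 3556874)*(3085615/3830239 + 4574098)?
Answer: 51887944739932046383/3830239 ≈ 1.3547e+13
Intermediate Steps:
(-595215 + 3556874)*(3085615/3830239 + 4574098) = 2961659*(3085615*(1/3830239) + 4574098) = 2961659*(3085615/3830239 + 4574098) = 2961659*(17519891635037/3830239) = 51887944739932046383/3830239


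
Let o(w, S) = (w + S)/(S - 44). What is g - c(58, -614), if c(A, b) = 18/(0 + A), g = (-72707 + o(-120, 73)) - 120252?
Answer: -5595867/29 ≈ -1.9296e+5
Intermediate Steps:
o(w, S) = (S + w)/(-44 + S)
g = -5595858/29 (g = (-72707 + (73 - 120)/(-44 + 73)) - 120252 = (-72707 - 47/29) - 120252 = -2108550/29 - 120252 = -5595858/29 ≈ -1.9296e+5)
c(A, b) = 18/A
g - c(58, -614) = -5595858/29 - 18/58 = -5595858/29 - 1*9/29 = -5595858/29 - 9/29 = -5595867/29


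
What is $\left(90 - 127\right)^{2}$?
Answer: $1369$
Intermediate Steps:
$\left(90 - 127\right)^{2} = \left(-37\right)^{2} = 1369$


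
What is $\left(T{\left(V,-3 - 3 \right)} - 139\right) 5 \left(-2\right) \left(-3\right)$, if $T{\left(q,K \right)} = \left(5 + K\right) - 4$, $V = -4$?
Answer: $-4320$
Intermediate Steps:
$T{\left(q,K \right)} = 1 + K$
$\left(T{\left(V,-3 - 3 \right)} - 139\right) 5 \left(-2\right) \left(-3\right) = \left(\left(1 - 6\right) - 139\right) 5 \left(-2\right) \left(-3\right) = \left(\left(1 - 6\right) - 139\right) \left(\left(-10\right) \left(-3\right)\right) = \left(-5 - 139\right) 30 = \left(-144\right) 30 = -4320$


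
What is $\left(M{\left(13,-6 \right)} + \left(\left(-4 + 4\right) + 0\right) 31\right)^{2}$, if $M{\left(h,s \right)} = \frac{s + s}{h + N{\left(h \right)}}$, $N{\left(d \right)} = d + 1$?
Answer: $\frac{16}{81} \approx 0.19753$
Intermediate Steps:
$N{\left(d \right)} = 1 + d$
$M{\left(h,s \right)} = \frac{2 s}{1 + 2 h}$ ($M{\left(h,s \right)} = \frac{s + s}{h + \left(1 + h\right)} = \frac{2 s}{1 + 2 h}$)
$\left(M{\left(13,-6 \right)} + \left(\left(-4 + 4\right) + 0\right) 31\right)^{2} = \left(2 \left(-6\right) \frac{1}{1 + 2 \cdot 13} + \left(\left(-4 + 4\right) + 0\right) 31\right)^{2} = \left(2 \left(-6\right) \frac{1}{1 + 26} + \left(0 + 0\right) 31\right)^{2} = \left(2 \left(-6\right) \frac{1}{27} + 0 \cdot 31\right)^{2} = \left(2 \left(-6\right) \frac{1}{27} + 0\right)^{2} = \left(- \frac{4}{9} + 0\right)^{2} = \left(- \frac{4}{9}\right)^{2} = \frac{16}{81}$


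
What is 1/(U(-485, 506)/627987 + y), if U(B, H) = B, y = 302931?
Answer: 627987/190236729412 ≈ 3.3011e-6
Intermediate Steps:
1/(U(-485, 506)/627987 + y) = 1/(-485/627987 + 302931) = 1/(190236729412/627987) = 627987/190236729412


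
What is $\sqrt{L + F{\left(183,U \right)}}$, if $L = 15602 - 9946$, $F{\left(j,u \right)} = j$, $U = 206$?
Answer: $\sqrt{5839} \approx 76.413$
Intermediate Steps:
$L = 5656$ ($L = 15602 - 9946 = 5656$)
$\sqrt{L + F{\left(183,U \right)}} = \sqrt{5656 + 183} = \sqrt{5839}$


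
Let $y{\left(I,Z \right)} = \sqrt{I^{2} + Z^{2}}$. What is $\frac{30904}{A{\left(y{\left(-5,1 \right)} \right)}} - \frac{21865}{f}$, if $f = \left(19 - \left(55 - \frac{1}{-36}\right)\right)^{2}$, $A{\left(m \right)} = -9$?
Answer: $- \frac{52242020296}{15139881} \approx -3450.6$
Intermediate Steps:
$f = \frac{1682209}{1296}$ ($f = \left(19 - \frac{1981}{36}\right)^{2} = \left(- \frac{1297}{36}\right)^{2} = \frac{1682209}{1296} \approx 1298.0$)
$\frac{30904}{A{\left(y{\left(-5,1 \right)} \right)}} - \frac{21865}{f} = \frac{30904}{-9} - \frac{21865}{\frac{1682209}{1296}} = 30904 \left(- \frac{1}{9}\right) - \frac{28337040}{1682209} = - \frac{30904}{9} - \frac{28337040}{1682209} = - \frac{52242020296}{15139881}$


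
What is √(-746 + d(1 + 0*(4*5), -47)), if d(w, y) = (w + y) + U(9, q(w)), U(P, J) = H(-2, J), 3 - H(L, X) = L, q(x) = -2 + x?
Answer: I*√787 ≈ 28.054*I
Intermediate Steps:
H(L, X) = 3 - L
U(P, J) = 5 (U(P, J) = 3 - 1*(-2) = 3 + 2 = 5)
d(w, y) = 5 + w + y (d(w, y) = (w + y) + 5 = 5 + w + y)
√(-746 + d(1 + 0*(4*5), -47)) = √(-746 + (5 + (1 + 0*(4*5)) - 47)) = √(-746 + (5 + (1 + 0*20) - 47)) = √(-746 + (5 + (1 + 0) - 47)) = √(-746 + (5 + 1 - 47)) = √(-746 - 41) = √(-787) = I*√787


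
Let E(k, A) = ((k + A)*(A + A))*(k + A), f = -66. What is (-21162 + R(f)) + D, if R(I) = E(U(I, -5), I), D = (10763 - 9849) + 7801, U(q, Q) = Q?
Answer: -677859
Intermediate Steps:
D = 8715 (D = 914 + 7801 = 8715)
E(k, A) = 2*A*(A + k)² (E(k, A) = ((A + k)*(2*A))*(A + k) = (2*A*(A + k))*(A + k) = 2*A*(A + k)²)
R(I) = 2*I*(-5 + I)² (R(I) = 2*I*(I - 5)² = 2*I*(-5 + I)²)
(-21162 + R(f)) + D = (-21162 + 2*(-66)*(-5 - 66)²) + 8715 = (-21162 + 2*(-66)*(-71)²) + 8715 = (-21162 + 2*(-66)*5041) + 8715 = (-21162 - 665412) + 8715 = -686574 + 8715 = -677859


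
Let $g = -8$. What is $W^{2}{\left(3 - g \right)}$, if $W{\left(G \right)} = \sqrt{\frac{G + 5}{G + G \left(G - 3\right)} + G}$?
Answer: $\frac{1105}{99} \approx 11.162$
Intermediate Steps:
$W{\left(G \right)} = \sqrt{G + \frac{5 + G}{G + G \left(-3 + G\right)}}$ ($W{\left(G \right)} = \sqrt{\frac{5 + G}{G + G \left(-3 + G\right)} + G} = \sqrt{G + \frac{5 + G}{G + G \left(-3 + G\right)}}$)
$W^{2}{\left(3 - g \right)} = \left(\sqrt{\frac{5 + \left(3 - -8\right) + \left(3 - -8\right)^{2} \left(-2 + \left(3 - -8\right)\right)}{\left(3 - -8\right) \left(-2 + \left(3 - -8\right)\right)}}\right)^{2} = \left(\sqrt{\frac{5 + \left(3 + 8\right) + \left(3 + 8\right)^{2} \left(-2 + \left(3 + 8\right)\right)}{\left(3 + 8\right) \left(-2 + \left(3 + 8\right)\right)}}\right)^{2} = \left(\sqrt{\frac{5 + 11 + 11^{2} \left(-2 + 11\right)}{11 \left(-2 + 11\right)}}\right)^{2} = \left(\sqrt{\frac{5 + 11 + 121 \cdot 9}{11 \cdot 9}}\right)^{2} = \left(\sqrt{\frac{1}{11} \cdot \frac{1}{9} \left(5 + 11 + 1089\right)}\right)^{2} = \left(\sqrt{\frac{1}{11} \cdot \frac{1}{9} \cdot 1105}\right)^{2} = \left(\sqrt{\frac{1105}{99}}\right)^{2} = \left(\frac{\sqrt{12155}}{33}\right)^{2} = \frac{1105}{99}$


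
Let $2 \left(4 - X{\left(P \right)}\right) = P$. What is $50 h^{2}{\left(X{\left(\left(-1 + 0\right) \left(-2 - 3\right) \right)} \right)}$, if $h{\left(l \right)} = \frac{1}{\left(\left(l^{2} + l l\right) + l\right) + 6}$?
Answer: $\frac{25}{72} \approx 0.34722$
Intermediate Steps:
$X{\left(P \right)} = 4 - \frac{P}{2}$
$h{\left(l \right)} = \frac{1}{6 + l + 2 l^{2}}$ ($h{\left(l \right)} = \frac{1}{\left(\left(l^{2} + l^{2}\right) + l\right) + 6} = \frac{1}{\left(2 l^{2} + l\right) + 6} = \frac{1}{\left(l + 2 l^{2}\right) + 6} = \frac{1}{6 + l + 2 l^{2}}$)
$50 h^{2}{\left(X{\left(\left(-1 + 0\right) \left(-2 - 3\right) \right)} \right)} = 50 \left(\frac{1}{6 + \left(4 - \frac{\left(-1 + 0\right) \left(-2 - 3\right)}{2}\right) + 2 \left(4 - \frac{\left(-1 + 0\right) \left(-2 - 3\right)}{2}\right)^{2}}\right)^{2} = 50 \left(\frac{1}{6 + \left(4 - \frac{\left(-1\right) \left(-5\right)}{2}\right) + 2 \left(4 - \frac{\left(-1\right) \left(-5\right)}{2}\right)^{2}}\right)^{2} = 50 \left(\frac{1}{6 + \left(4 - \frac{5}{2}\right) + 2 \left(4 - \frac{5}{2}\right)^{2}}\right)^{2} = 50 \left(\frac{1}{6 + \frac{3}{2} + 2 \left(\frac{3}{2}\right)^{2}}\right)^{2} = 50 \left(\frac{1}{6 + \frac{3}{2} + 2 \cdot \frac{9}{4}}\right)^{2} = 50 \left(\frac{1}{6 + \frac{3}{2} + \frac{9}{2}}\right)^{2} = 50 \left(\frac{1}{12}\right)^{2} = \frac{50}{144} = 50 \cdot \frac{1}{144} = \frac{25}{72}$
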